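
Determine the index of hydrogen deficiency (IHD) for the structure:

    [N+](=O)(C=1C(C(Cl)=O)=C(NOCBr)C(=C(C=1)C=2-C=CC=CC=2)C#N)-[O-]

Molecular formula from the SMILES: C15H9BrClN3O4.
DoU = (2C + 2 + N − H − X)/2 = (2·15 + 2 + 3 − 9 − 2)/2 = 24/2 = 12.
(Structurally: 2 ring(s) + 10 π bond(s) = 12.)

12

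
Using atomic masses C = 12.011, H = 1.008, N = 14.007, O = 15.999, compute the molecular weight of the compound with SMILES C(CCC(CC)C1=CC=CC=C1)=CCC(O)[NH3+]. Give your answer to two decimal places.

234.36

Molecular formula: C15H24NO+.
M = 15×12.011 + 24×1.008 + 1×14.007 + 1×15.999 = 234.36 g/mol.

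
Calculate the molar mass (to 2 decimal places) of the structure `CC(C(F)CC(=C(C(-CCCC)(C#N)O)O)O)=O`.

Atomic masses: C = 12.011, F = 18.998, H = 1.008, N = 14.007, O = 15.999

Molecular formula: C12H18FNO4.
M = 12×12.011 + 1×18.998 + 18×1.008 + 1×14.007 + 4×15.999 = 259.28 g/mol.

259.28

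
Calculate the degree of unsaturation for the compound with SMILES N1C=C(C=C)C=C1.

Molecular formula from the SMILES: C6H7N.
DoU = (2C + 2 + N − H − X)/2 = (2·6 + 2 + 1 − 7 − 0)/2 = 8/2 = 4.
(Structurally: 1 ring(s) + 3 π bond(s) = 4.)

4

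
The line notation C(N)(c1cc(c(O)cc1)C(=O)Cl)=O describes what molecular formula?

C8H6ClNO3

Heavy atoms from the SMILES: 8 C, 1 Cl, 1 N, 3 O.
Implicit hydrogens by atom environment:
  3 × C (aromatic): 1 H each → 3
  3 × C (aromatic): no H
  2 × C: no H
  2 × O: no H
  1 × Cl: no H
  1 × N: 2 H
  1 × O: 1 H
  Total hydrogens = 6.
Molecular formula: C8H6ClNO3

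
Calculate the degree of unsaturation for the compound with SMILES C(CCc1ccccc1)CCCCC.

Molecular formula from the SMILES: C14H22.
DoU = (2C + 2 + N − H − X)/2 = (2·14 + 2 + 0 − 22 − 0)/2 = 8/2 = 4.
(Structurally: 1 ring(s) + 3 π bond(s) = 4.)

4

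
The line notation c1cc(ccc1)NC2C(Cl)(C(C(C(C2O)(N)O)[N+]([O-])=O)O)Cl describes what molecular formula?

C12H15Cl2N3O5

Heavy atoms from the SMILES: 12 C, 2 Cl, 3 N, 5 O.
Implicit hydrogens by atom environment:
  5 × C (aromatic): 1 H each → 5
  4 × C: 1 H each → 4
  3 × O: 1 H each → 3
  2 × C: no H
  2 × Cl: no H
  1 × C (aromatic): no H
  1 × N: 2 H
  1 × N: 1 H
  1 × N (charge +1): no H
  1 × O: no H
  1 × O (charge -1): no H
  Total hydrogens = 15.
Molecular formula: C12H15Cl2N3O5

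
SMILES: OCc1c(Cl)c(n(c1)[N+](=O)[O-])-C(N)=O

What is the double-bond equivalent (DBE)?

Molecular formula from the SMILES: C6H6ClN3O4.
DoU = (2C + 2 + N − H − X)/2 = (2·6 + 2 + 3 − 6 − 1)/2 = 10/2 = 5.
(Structurally: 1 ring(s) + 4 π bond(s) = 5.)

5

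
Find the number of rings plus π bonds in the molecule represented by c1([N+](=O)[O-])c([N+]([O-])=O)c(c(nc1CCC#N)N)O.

8

Molecular formula from the SMILES: C8H7N5O5.
DoU = (2C + 2 + N − H − X)/2 = (2·8 + 2 + 5 − 7 − 0)/2 = 16/2 = 8.
(Structurally: 1 ring(s) + 7 π bond(s) = 8.)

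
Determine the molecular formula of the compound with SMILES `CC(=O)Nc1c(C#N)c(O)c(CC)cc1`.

C11H12N2O2

Heavy atoms from the SMILES: 11 C, 2 N, 2 O.
Implicit hydrogens by atom environment:
  4 × C (aromatic): no H
  2 × C: 3 H each → 6
  2 × C (aromatic): 1 H each → 2
  2 × C: no H
  1 × C: 2 H
  1 × N: 1 H
  1 × N: no H
  1 × O: 1 H
  1 × O: no H
  Total hydrogens = 12.
Molecular formula: C11H12N2O2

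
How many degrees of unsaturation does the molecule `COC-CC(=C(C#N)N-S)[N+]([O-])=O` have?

Molecular formula from the SMILES: C6H9N3O3S.
DoU = (2C + 2 + N − H − X)/2 = (2·6 + 2 + 3 − 9 − 0)/2 = 8/2 = 4.
(Structurally: 0 ring(s) + 4 π bond(s) = 4.)

4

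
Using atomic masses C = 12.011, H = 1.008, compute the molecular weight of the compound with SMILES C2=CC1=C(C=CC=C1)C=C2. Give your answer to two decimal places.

Molecular formula: C10H8.
M = 10×12.011 + 8×1.008 = 128.17 g/mol.

128.17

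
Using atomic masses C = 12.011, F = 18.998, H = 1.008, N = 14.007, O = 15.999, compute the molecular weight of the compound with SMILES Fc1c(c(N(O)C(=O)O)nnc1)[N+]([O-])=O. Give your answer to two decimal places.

Molecular formula: C5H3FN4O5.
M = 5×12.011 + 1×18.998 + 3×1.008 + 4×14.007 + 5×15.999 = 218.10 g/mol.

218.10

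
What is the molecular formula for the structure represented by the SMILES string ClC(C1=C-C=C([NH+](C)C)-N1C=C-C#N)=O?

Heavy atoms from the SMILES: 10 C, 1 Cl, 3 N, 1 O.
Implicit hydrogens by atom environment:
  2 × C: 3 H each → 6
  2 × C (aromatic): 1 H each → 2
  2 × C: 1 H each → 2
  2 × C (aromatic): no H
  2 × C: no H
  1 × Cl: no H
  1 × N (charge +1): 1 H
  1 × N (aromatic): no H
  1 × N: no H
  1 × O: no H
  Total hydrogens = 11.
Net charge +1.
Molecular formula: C10H11ClN3O+

C10H11ClN3O+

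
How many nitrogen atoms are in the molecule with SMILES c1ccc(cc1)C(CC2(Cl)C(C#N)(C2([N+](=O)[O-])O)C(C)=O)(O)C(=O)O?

2

The symbol for nitrogen appears 2 times in the SMILES.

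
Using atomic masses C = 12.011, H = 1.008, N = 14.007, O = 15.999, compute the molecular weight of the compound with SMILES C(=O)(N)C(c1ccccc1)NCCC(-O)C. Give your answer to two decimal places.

Molecular formula: C12H18N2O2.
M = 12×12.011 + 18×1.008 + 2×14.007 + 2×15.999 = 222.29 g/mol.

222.29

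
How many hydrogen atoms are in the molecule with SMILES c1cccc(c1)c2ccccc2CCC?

16

Hydrogens are implicit in SMILES; fill each atom to its normal valence:
  9 × C (aromatic): 1 H each → 9
  3 × C (aromatic): no H
  2 × C: 2 H each → 4
  1 × C: 3 H
  Total hydrogens = 16.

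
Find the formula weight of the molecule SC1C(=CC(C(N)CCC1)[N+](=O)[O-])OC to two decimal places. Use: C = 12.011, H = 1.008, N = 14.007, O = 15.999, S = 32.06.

232.30

Molecular formula: C9H16N2O3S.
M = 9×12.011 + 16×1.008 + 2×14.007 + 3×15.999 + 1×32.06 = 232.30 g/mol.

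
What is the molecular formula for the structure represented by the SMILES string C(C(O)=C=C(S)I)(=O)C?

C5H5IO2S

Heavy atoms from the SMILES: 5 C, 1 I, 2 O, 1 S.
Implicit hydrogens by atom environment:
  4 × C: no H
  1 × C: 3 H
  1 × I: no H
  1 × O: 1 H
  1 × O: no H
  1 × S: 1 H
  Total hydrogens = 5.
Molecular formula: C5H5IO2S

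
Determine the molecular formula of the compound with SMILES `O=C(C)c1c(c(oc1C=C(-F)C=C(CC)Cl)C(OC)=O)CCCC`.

C18H22ClFO4

Heavy atoms from the SMILES: 18 C, 1 Cl, 1 F, 4 O.
Implicit hydrogens by atom environment:
  4 × C: 3 H each → 12
  4 × C: 2 H each → 8
  4 × C (aromatic): no H
  4 × C: no H
  3 × O: no H
  2 × C: 1 H each → 2
  1 × Cl: no H
  1 × F: no H
  1 × O (aromatic): no H
  Total hydrogens = 22.
Molecular formula: C18H22ClFO4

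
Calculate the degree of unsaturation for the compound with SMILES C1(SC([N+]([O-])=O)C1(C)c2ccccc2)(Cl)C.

6

Molecular formula from the SMILES: C11H12ClNO2S.
DoU = (2C + 2 + N − H − X)/2 = (2·11 + 2 + 1 − 12 − 1)/2 = 12/2 = 6.
(Structurally: 2 ring(s) + 4 π bond(s) = 6.)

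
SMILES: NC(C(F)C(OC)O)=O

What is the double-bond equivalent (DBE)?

Molecular formula from the SMILES: C4H8FNO3.
DoU = (2C + 2 + N − H − X)/2 = (2·4 + 2 + 1 − 8 − 1)/2 = 2/2 = 1.
(Structurally: 0 ring(s) + 1 π bond(s) = 1.)

1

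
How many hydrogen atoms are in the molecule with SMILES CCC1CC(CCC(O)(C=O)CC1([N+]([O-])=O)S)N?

20

Hydrogens are implicit in SMILES; fill each atom to its normal valence:
  5 × C: 2 H each → 10
  3 × C: 1 H each → 3
  2 × C: no H
  2 × O: no H
  1 × C: 3 H
  1 × N: 2 H
  1 × N (charge +1): no H
  1 × O: 1 H
  1 × O (charge -1): no H
  1 × S: 1 H
  Total hydrogens = 20.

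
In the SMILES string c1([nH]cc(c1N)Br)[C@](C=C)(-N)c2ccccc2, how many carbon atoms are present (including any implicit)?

The symbol for carbon appears 13 times in the SMILES. Lowercase c denotes aromatic carbon and counts toward C.

13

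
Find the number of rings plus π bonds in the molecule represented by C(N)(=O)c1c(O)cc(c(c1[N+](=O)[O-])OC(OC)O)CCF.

6

Molecular formula from the SMILES: C11H13FN2O7.
DoU = (2C + 2 + N − H − X)/2 = (2·11 + 2 + 2 − 13 − 1)/2 = 12/2 = 6.
(Structurally: 1 ring(s) + 5 π bond(s) = 6.)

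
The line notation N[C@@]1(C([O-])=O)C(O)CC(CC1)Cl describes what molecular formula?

Heavy atoms from the SMILES: 7 C, 1 Cl, 1 N, 3 O.
Implicit hydrogens by atom environment:
  3 × C: 2 H each → 6
  2 × C: 1 H each → 2
  2 × C: no H
  1 × Cl: no H
  1 × N: 2 H
  1 × O: 1 H
  1 × O: no H
  1 × O (charge -1): no H
  Total hydrogens = 11.
Net charge -1.
Molecular formula: C7H11ClNO3-

C7H11ClNO3-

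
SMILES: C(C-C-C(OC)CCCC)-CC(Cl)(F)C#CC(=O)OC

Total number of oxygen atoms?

The symbol for oxygen appears 3 times in the SMILES.

3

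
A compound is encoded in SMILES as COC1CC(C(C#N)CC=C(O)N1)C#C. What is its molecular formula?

Heavy atoms from the SMILES: 11 C, 2 N, 2 O.
Implicit hydrogens by atom environment:
  5 × C: 1 H each → 5
  3 × C: no H
  2 × C: 2 H each → 4
  1 × C: 3 H
  1 × N: 1 H
  1 × N: no H
  1 × O: 1 H
  1 × O: no H
  Total hydrogens = 14.
Molecular formula: C11H14N2O2

C11H14N2O2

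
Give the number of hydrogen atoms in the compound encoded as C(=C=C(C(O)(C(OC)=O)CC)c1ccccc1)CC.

Hydrogens are implicit in SMILES; fill each atom to its normal valence:
  5 × C (aromatic): 1 H each → 5
  4 × C: no H
  3 × C: 3 H each → 9
  2 × C: 2 H each → 4
  2 × O: no H
  1 × C: 1 H
  1 × C (aromatic): no H
  1 × O: 1 H
  Total hydrogens = 20.

20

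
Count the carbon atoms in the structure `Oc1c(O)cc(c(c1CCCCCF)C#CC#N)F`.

14

The symbol for carbon appears 14 times in the SMILES. Lowercase c denotes aromatic carbon and counts toward C.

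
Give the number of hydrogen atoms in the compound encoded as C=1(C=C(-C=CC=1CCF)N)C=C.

Hydrogens are implicit in SMILES; fill each atom to its normal valence:
  3 × C: 2 H each → 6
  3 × C (aromatic): 1 H each → 3
  3 × C (aromatic): no H
  1 × C: 1 H
  1 × F: no H
  1 × N: 2 H
  Total hydrogens = 12.

12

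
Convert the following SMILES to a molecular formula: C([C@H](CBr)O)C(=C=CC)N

Heavy atoms from the SMILES: 1 Br, 7 C, 1 N, 1 O.
Implicit hydrogens by atom environment:
  2 × C: 2 H each → 4
  2 × C: 1 H each → 2
  2 × C: no H
  1 × Br: no H
  1 × C: 3 H
  1 × N: 2 H
  1 × O: 1 H
  Total hydrogens = 12.
Molecular formula: C7H12BrNO

C7H12BrNO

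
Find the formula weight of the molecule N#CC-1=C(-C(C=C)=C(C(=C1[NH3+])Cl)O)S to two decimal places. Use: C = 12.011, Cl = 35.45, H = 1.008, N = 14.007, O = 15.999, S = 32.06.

Molecular formula: C9H8ClN2OS+.
M = 9×12.011 + 1×35.45 + 8×1.008 + 2×14.007 + 1×15.999 + 1×32.06 = 227.69 g/mol.

227.69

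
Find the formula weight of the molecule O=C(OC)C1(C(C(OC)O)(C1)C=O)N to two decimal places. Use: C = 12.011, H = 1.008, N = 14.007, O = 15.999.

Molecular formula: C8H13NO5.
M = 8×12.011 + 13×1.008 + 1×14.007 + 5×15.999 = 203.19 g/mol.

203.19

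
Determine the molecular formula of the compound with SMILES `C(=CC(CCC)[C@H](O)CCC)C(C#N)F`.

C12H20FNO

Heavy atoms from the SMILES: 12 C, 1 F, 1 N, 1 O.
Implicit hydrogens by atom environment:
  5 × C: 1 H each → 5
  4 × C: 2 H each → 8
  2 × C: 3 H each → 6
  1 × C: no H
  1 × F: no H
  1 × N: no H
  1 × O: 1 H
  Total hydrogens = 20.
Molecular formula: C12H20FNO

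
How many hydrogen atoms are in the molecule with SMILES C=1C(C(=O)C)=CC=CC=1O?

Hydrogens are implicit in SMILES; fill each atom to its normal valence:
  4 × C (aromatic): 1 H each → 4
  2 × C (aromatic): no H
  1 × C: 3 H
  1 × C: no H
  1 × O: 1 H
  1 × O: no H
  Total hydrogens = 8.

8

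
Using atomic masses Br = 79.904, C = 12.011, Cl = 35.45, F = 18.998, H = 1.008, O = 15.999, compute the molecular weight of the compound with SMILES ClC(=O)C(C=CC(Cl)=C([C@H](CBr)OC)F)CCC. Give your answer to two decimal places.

Molecular formula: C12H16BrCl2FO2.
M = 1×79.904 + 12×12.011 + 2×35.45 + 1×18.998 + 16×1.008 + 2×15.999 = 362.06 g/mol.

362.06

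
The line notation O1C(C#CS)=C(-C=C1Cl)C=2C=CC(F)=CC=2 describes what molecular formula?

Heavy atoms from the SMILES: 12 C, 1 Cl, 1 F, 1 O, 1 S.
Implicit hydrogens by atom environment:
  5 × C (aromatic): 1 H each → 5
  5 × C (aromatic): no H
  2 × C: no H
  1 × Cl: no H
  1 × F: no H
  1 × O (aromatic): no H
  1 × S: 1 H
  Total hydrogens = 6.
Molecular formula: C12H6ClFOS

C12H6ClFOS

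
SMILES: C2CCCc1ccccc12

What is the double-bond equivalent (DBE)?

Molecular formula from the SMILES: C10H12.
DoU = (2C + 2 + N − H − X)/2 = (2·10 + 2 + 0 − 12 − 0)/2 = 10/2 = 5.
(Structurally: 2 ring(s) + 3 π bond(s) = 5.)

5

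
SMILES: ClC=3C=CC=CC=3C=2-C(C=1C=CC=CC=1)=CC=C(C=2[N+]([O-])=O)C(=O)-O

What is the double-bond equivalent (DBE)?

14

Molecular formula from the SMILES: C19H12ClNO4.
DoU = (2C + 2 + N − H − X)/2 = (2·19 + 2 + 1 − 12 − 1)/2 = 28/2 = 14.
(Structurally: 3 ring(s) + 11 π bond(s) = 14.)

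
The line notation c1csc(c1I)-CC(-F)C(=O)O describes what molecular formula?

Heavy atoms from the SMILES: 7 C, 1 F, 1 I, 2 O, 1 S.
Implicit hydrogens by atom environment:
  2 × C (aromatic): 1 H each → 2
  2 × C (aromatic): no H
  1 × C: 2 H
  1 × C: 1 H
  1 × C: no H
  1 × F: no H
  1 × I: no H
  1 × O: 1 H
  1 × O: no H
  1 × S (aromatic): no H
  Total hydrogens = 6.
Molecular formula: C7H6FIO2S

C7H6FIO2S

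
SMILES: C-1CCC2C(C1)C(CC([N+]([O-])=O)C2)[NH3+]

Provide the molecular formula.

C10H19N2O2+

Heavy atoms from the SMILES: 10 C, 2 N, 2 O.
Implicit hydrogens by atom environment:
  6 × C: 2 H each → 12
  4 × C: 1 H each → 4
  1 × N (charge +1): 3 H
  1 × N (charge +1): no H
  1 × O: no H
  1 × O (charge -1): no H
  Total hydrogens = 19.
Net charge +1.
Molecular formula: C10H19N2O2+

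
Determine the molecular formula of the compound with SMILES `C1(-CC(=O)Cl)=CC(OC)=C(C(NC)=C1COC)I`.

Heavy atoms from the SMILES: 12 C, 1 Cl, 1 I, 1 N, 3 O.
Implicit hydrogens by atom environment:
  5 × C (aromatic): no H
  3 × C: 3 H each → 9
  3 × O: no H
  2 × C: 2 H each → 4
  1 × C (aromatic): 1 H
  1 × C: no H
  1 × Cl: no H
  1 × I: no H
  1 × N: 1 H
  Total hydrogens = 15.
Molecular formula: C12H15ClINO3

C12H15ClINO3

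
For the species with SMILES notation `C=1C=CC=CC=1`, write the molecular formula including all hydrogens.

Heavy atoms from the SMILES: 6 C.
Implicit hydrogens by atom environment:
  6 × C (aromatic): 1 H each → 6
  Total hydrogens = 6.
Molecular formula: C6H6

C6H6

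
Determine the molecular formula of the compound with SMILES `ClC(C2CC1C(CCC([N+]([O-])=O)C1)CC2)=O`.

Heavy atoms from the SMILES: 11 C, 1 Cl, 1 N, 3 O.
Implicit hydrogens by atom environment:
  6 × C: 2 H each → 12
  4 × C: 1 H each → 4
  2 × O: no H
  1 × C: no H
  1 × Cl: no H
  1 × N (charge +1): no H
  1 × O (charge -1): no H
  Total hydrogens = 16.
Molecular formula: C11H16ClNO3

C11H16ClNO3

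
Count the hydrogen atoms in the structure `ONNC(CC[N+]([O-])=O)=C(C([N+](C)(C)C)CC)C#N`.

Hydrogens are implicit in SMILES; fill each atom to its normal valence:
  4 × C: 3 H each → 12
  3 × C: 2 H each → 6
  3 × C: no H
  2 × N: 1 H each → 2
  2 × N (charge +1): no H
  1 × C: 1 H
  1 × N: no H
  1 × O: 1 H
  1 × O: no H
  1 × O (charge -1): no H
  Total hydrogens = 22.

22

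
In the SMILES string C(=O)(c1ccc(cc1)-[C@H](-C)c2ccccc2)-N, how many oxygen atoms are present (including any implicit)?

The symbol for oxygen appears 1 time in the SMILES.

1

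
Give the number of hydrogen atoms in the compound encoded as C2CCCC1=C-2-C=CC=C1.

12

Hydrogens are implicit in SMILES; fill each atom to its normal valence:
  4 × C: 2 H each → 8
  4 × C (aromatic): 1 H each → 4
  2 × C (aromatic): no H
  Total hydrogens = 12.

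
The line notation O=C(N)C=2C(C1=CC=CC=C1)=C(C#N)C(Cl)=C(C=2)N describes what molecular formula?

C14H10ClN3O

Heavy atoms from the SMILES: 14 C, 1 Cl, 3 N, 1 O.
Implicit hydrogens by atom environment:
  6 × C (aromatic): 1 H each → 6
  6 × C (aromatic): no H
  2 × C: no H
  2 × N: 2 H each → 4
  1 × Cl: no H
  1 × N: no H
  1 × O: no H
  Total hydrogens = 10.
Molecular formula: C14H10ClN3O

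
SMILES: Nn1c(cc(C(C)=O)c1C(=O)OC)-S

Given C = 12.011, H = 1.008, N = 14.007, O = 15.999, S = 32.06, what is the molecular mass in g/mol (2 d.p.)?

Molecular formula: C8H10N2O3S.
M = 8×12.011 + 10×1.008 + 2×14.007 + 3×15.999 + 1×32.06 = 214.24 g/mol.

214.24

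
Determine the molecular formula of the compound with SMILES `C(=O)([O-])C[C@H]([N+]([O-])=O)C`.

Heavy atoms from the SMILES: 4 C, 1 N, 4 O.
Implicit hydrogens by atom environment:
  2 × O: no H
  2 × O (charge -1): no H
  1 × C: 3 H
  1 × C: 2 H
  1 × C: 1 H
  1 × C: no H
  1 × N (charge +1): no H
  Total hydrogens = 6.
Net charge -1.
Molecular formula: C4H6NO4-

C4H6NO4-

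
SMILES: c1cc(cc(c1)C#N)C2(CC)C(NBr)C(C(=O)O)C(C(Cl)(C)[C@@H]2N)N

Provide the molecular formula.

C17H22BrClN4O2

Heavy atoms from the SMILES: 1 Br, 17 C, 1 Cl, 4 N, 2 O.
Implicit hydrogens by atom environment:
  4 × C: 1 H each → 4
  4 × C (aromatic): 1 H each → 4
  4 × C: no H
  2 × C: 3 H each → 6
  2 × C (aromatic): no H
  2 × N: 2 H each → 4
  1 × Br: no H
  1 × C: 2 H
  1 × Cl: no H
  1 × N: 1 H
  1 × N: no H
  1 × O: 1 H
  1 × O: no H
  Total hydrogens = 22.
Molecular formula: C17H22BrClN4O2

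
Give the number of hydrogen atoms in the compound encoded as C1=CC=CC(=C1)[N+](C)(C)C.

14

Hydrogens are implicit in SMILES; fill each atom to its normal valence:
  5 × C (aromatic): 1 H each → 5
  3 × C: 3 H each → 9
  1 × C (aromatic): no H
  1 × N (charge +1): no H
  Total hydrogens = 14.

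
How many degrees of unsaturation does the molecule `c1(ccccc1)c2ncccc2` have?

Molecular formula from the SMILES: C11H9N.
DoU = (2C + 2 + N − H − X)/2 = (2·11 + 2 + 1 − 9 − 0)/2 = 16/2 = 8.
(Structurally: 2 ring(s) + 6 π bond(s) = 8.)

8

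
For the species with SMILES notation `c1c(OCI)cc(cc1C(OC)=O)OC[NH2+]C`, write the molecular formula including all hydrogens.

C11H15INO4+

Heavy atoms from the SMILES: 11 C, 1 I, 1 N, 4 O.
Implicit hydrogens by atom environment:
  4 × O: no H
  3 × C (aromatic): 1 H each → 3
  3 × C (aromatic): no H
  2 × C: 3 H each → 6
  2 × C: 2 H each → 4
  1 × C: no H
  1 × I: no H
  1 × N (charge +1): 2 H
  Total hydrogens = 15.
Net charge +1.
Molecular formula: C11H15INO4+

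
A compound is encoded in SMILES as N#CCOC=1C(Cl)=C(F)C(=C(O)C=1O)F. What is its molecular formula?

Heavy atoms from the SMILES: 8 C, 1 Cl, 2 F, 1 N, 3 O.
Implicit hydrogens by atom environment:
  6 × C (aromatic): no H
  2 × F: no H
  2 × O: 1 H each → 2
  1 × C: 2 H
  1 × C: no H
  1 × Cl: no H
  1 × N: no H
  1 × O: no H
  Total hydrogens = 4.
Molecular formula: C8H4ClF2NO3

C8H4ClF2NO3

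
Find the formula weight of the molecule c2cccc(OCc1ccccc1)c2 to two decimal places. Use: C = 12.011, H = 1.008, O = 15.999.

184.24

Molecular formula: C13H12O.
M = 13×12.011 + 12×1.008 + 1×15.999 = 184.24 g/mol.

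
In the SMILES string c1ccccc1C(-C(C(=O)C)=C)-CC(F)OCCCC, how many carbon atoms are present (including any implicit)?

17

The symbol for carbon appears 17 times in the SMILES. Lowercase c denotes aromatic carbon and counts toward C.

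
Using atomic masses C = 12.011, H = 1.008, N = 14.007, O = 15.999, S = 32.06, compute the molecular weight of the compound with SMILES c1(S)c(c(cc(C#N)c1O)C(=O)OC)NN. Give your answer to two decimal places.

239.25

Molecular formula: C9H9N3O3S.
M = 9×12.011 + 9×1.008 + 3×14.007 + 3×15.999 + 1×32.06 = 239.25 g/mol.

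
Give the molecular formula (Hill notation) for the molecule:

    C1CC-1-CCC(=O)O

C6H10O2

Heavy atoms from the SMILES: 6 C, 2 O.
Implicit hydrogens by atom environment:
  4 × C: 2 H each → 8
  1 × C: 1 H
  1 × C: no H
  1 × O: 1 H
  1 × O: no H
  Total hydrogens = 10.
Molecular formula: C6H10O2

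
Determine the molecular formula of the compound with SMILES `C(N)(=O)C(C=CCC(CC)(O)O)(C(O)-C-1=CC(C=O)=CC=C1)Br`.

Heavy atoms from the SMILES: 1 Br, 16 C, 1 N, 5 O.
Implicit hydrogens by atom environment:
  4 × C: 1 H each → 4
  4 × C (aromatic): 1 H each → 4
  3 × C: no H
  3 × O: 1 H each → 3
  2 × C: 2 H each → 4
  2 × C (aromatic): no H
  2 × O: no H
  1 × Br: no H
  1 × C: 3 H
  1 × N: 2 H
  Total hydrogens = 20.
Molecular formula: C16H20BrNO5

C16H20BrNO5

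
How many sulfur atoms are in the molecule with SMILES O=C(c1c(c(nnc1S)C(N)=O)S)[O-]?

2

The symbol for sulfur appears 2 times in the SMILES.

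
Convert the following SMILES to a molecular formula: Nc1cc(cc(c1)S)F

Heavy atoms from the SMILES: 6 C, 1 F, 1 N, 1 S.
Implicit hydrogens by atom environment:
  3 × C (aromatic): 1 H each → 3
  3 × C (aromatic): no H
  1 × F: no H
  1 × N: 2 H
  1 × S: 1 H
  Total hydrogens = 6.
Molecular formula: C6H6FNS

C6H6FNS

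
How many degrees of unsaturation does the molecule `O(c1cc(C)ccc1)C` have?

Molecular formula from the SMILES: C8H10O.
DoU = (2C + 2 + N − H − X)/2 = (2·8 + 2 + 0 − 10 − 0)/2 = 8/2 = 4.
(Structurally: 1 ring(s) + 3 π bond(s) = 4.)

4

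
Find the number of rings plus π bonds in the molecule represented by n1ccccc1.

Molecular formula from the SMILES: C5H5N.
DoU = (2C + 2 + N − H − X)/2 = (2·5 + 2 + 1 − 5 − 0)/2 = 8/2 = 4.
(Structurally: 1 ring(s) + 3 π bond(s) = 4.)

4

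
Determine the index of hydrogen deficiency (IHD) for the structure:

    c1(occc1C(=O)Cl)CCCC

Molecular formula from the SMILES: C9H11ClO2.
DoU = (2C + 2 + N − H − X)/2 = (2·9 + 2 + 0 − 11 − 1)/2 = 8/2 = 4.
(Structurally: 1 ring(s) + 3 π bond(s) = 4.)

4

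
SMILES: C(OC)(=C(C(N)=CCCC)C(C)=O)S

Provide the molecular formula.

C10H17NO2S

Heavy atoms from the SMILES: 10 C, 1 N, 2 O, 1 S.
Implicit hydrogens by atom environment:
  4 × C: no H
  3 × C: 3 H each → 9
  2 × C: 2 H each → 4
  2 × O: no H
  1 × C: 1 H
  1 × N: 2 H
  1 × S: 1 H
  Total hydrogens = 17.
Molecular formula: C10H17NO2S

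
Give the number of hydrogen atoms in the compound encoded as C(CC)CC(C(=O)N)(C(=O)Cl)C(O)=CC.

Hydrogens are implicit in SMILES; fill each atom to its normal valence:
  4 × C: no H
  3 × C: 2 H each → 6
  2 × C: 3 H each → 6
  2 × O: no H
  1 × C: 1 H
  1 × Cl: no H
  1 × N: 2 H
  1 × O: 1 H
  Total hydrogens = 16.

16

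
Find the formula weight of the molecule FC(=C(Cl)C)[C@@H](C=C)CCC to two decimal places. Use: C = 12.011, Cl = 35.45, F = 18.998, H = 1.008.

176.66

Molecular formula: C9H14ClF.
M = 9×12.011 + 1×35.45 + 1×18.998 + 14×1.008 = 176.66 g/mol.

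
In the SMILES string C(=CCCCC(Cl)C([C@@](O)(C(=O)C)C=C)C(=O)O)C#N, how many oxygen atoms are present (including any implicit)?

4

The symbol for oxygen appears 4 times in the SMILES.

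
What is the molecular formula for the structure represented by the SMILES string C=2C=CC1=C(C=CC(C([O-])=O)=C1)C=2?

Heavy atoms from the SMILES: 11 C, 2 O.
Implicit hydrogens by atom environment:
  7 × C (aromatic): 1 H each → 7
  3 × C (aromatic): no H
  1 × C: no H
  1 × O: no H
  1 × O (charge -1): no H
  Total hydrogens = 7.
Net charge -1.
Molecular formula: C11H7O2-

C11H7O2-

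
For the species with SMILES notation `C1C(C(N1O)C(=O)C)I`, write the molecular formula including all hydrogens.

Heavy atoms from the SMILES: 5 C, 1 I, 1 N, 2 O.
Implicit hydrogens by atom environment:
  2 × C: 1 H each → 2
  1 × C: 3 H
  1 × C: 2 H
  1 × C: no H
  1 × I: no H
  1 × N: no H
  1 × O: 1 H
  1 × O: no H
  Total hydrogens = 8.
Molecular formula: C5H8INO2

C5H8INO2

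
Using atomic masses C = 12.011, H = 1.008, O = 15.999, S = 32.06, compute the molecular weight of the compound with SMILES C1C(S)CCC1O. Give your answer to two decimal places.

118.19

Molecular formula: C5H10OS.
M = 5×12.011 + 10×1.008 + 1×15.999 + 1×32.06 = 118.19 g/mol.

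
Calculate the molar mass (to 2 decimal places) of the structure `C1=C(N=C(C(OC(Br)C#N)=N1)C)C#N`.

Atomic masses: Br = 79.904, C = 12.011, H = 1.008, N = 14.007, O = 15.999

253.06

Molecular formula: C8H5BrN4O.
M = 1×79.904 + 8×12.011 + 5×1.008 + 4×14.007 + 1×15.999 = 253.06 g/mol.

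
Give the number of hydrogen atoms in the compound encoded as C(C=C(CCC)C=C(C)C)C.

Hydrogens are implicit in SMILES; fill each atom to its normal valence:
  4 × C: 3 H each → 12
  3 × C: 2 H each → 6
  2 × C: 1 H each → 2
  2 × C: no H
  Total hydrogens = 20.

20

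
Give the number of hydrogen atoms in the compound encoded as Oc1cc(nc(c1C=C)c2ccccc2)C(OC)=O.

13

Hydrogens are implicit in SMILES; fill each atom to its normal valence:
  6 × C (aromatic): 1 H each → 6
  5 × C (aromatic): no H
  2 × O: no H
  1 × C: 3 H
  1 × C: 2 H
  1 × C: 1 H
  1 × C: no H
  1 × N (aromatic): no H
  1 × O: 1 H
  Total hydrogens = 13.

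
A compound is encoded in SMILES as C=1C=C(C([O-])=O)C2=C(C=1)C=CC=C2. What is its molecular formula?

C11H7O2-

Heavy atoms from the SMILES: 11 C, 2 O.
Implicit hydrogens by atom environment:
  7 × C (aromatic): 1 H each → 7
  3 × C (aromatic): no H
  1 × C: no H
  1 × O: no H
  1 × O (charge -1): no H
  Total hydrogens = 7.
Net charge -1.
Molecular formula: C11H7O2-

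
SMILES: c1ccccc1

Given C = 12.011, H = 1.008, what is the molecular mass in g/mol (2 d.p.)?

Molecular formula: C6H6.
M = 6×12.011 + 6×1.008 = 78.11 g/mol.

78.11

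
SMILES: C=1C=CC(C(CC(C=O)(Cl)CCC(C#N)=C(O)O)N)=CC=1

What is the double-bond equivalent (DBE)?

Molecular formula from the SMILES: C15H17ClN2O3.
DoU = (2C + 2 + N − H − X)/2 = (2·15 + 2 + 2 − 17 − 1)/2 = 16/2 = 8.
(Structurally: 1 ring(s) + 7 π bond(s) = 8.)

8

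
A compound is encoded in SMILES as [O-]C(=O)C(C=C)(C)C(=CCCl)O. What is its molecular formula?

C8H10ClO3-

Heavy atoms from the SMILES: 8 C, 1 Cl, 3 O.
Implicit hydrogens by atom environment:
  3 × C: no H
  2 × C: 2 H each → 4
  2 × C: 1 H each → 2
  1 × C: 3 H
  1 × Cl: no H
  1 × O: 1 H
  1 × O: no H
  1 × O (charge -1): no H
  Total hydrogens = 10.
Net charge -1.
Molecular formula: C8H10ClO3-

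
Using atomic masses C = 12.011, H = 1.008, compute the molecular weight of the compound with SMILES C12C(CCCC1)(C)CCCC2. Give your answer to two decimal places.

Molecular formula: C11H20.
M = 11×12.011 + 20×1.008 = 152.28 g/mol.

152.28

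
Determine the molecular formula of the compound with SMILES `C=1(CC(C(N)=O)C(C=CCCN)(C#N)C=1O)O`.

Heavy atoms from the SMILES: 11 C, 3 N, 3 O.
Implicit hydrogens by atom environment:
  5 × C: no H
  3 × C: 2 H each → 6
  3 × C: 1 H each → 3
  2 × N: 2 H each → 4
  2 × O: 1 H each → 2
  1 × N: no H
  1 × O: no H
  Total hydrogens = 15.
Molecular formula: C11H15N3O3

C11H15N3O3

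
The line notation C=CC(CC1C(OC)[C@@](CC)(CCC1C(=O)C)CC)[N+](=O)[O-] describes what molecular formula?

C17H29NO4

Heavy atoms from the SMILES: 17 C, 1 N, 4 O.
Implicit hydrogens by atom environment:
  6 × C: 2 H each → 12
  5 × C: 1 H each → 5
  4 × C: 3 H each → 12
  3 × O: no H
  2 × C: no H
  1 × N (charge +1): no H
  1 × O (charge -1): no H
  Total hydrogens = 29.
Molecular formula: C17H29NO4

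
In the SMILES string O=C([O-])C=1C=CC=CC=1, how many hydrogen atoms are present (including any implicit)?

Hydrogens are implicit in SMILES; fill each atom to its normal valence:
  5 × C (aromatic): 1 H each → 5
  1 × C (aromatic): no H
  1 × C: no H
  1 × O: no H
  1 × O (charge -1): no H
  Total hydrogens = 5.

5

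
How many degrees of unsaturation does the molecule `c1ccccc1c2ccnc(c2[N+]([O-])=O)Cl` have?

Molecular formula from the SMILES: C11H7ClN2O2.
DoU = (2C + 2 + N − H − X)/2 = (2·11 + 2 + 2 − 7 − 1)/2 = 18/2 = 9.
(Structurally: 2 ring(s) + 7 π bond(s) = 9.)

9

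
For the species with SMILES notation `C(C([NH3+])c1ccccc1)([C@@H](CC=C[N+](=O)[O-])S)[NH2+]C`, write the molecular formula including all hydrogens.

[C13H21N3O2S]2+

Heavy atoms from the SMILES: 13 C, 3 N, 2 O, 1 S.
Implicit hydrogens by atom environment:
  5 × C: 1 H each → 5
  5 × C (aromatic): 1 H each → 5
  1 × C: 3 H
  1 × C: 2 H
  1 × C (aromatic): no H
  1 × N (charge +1): 3 H
  1 × N (charge +1): 2 H
  1 × N (charge +1): no H
  1 × O: no H
  1 × O (charge -1): no H
  1 × S: 1 H
  Total hydrogens = 21.
Net charge +2.
Molecular formula: [C13H21N3O2S]2+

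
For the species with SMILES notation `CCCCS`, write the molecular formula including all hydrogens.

C4H10S

Heavy atoms from the SMILES: 4 C, 1 S.
Implicit hydrogens by atom environment:
  3 × C: 2 H each → 6
  1 × C: 3 H
  1 × S: 1 H
  Total hydrogens = 10.
Molecular formula: C4H10S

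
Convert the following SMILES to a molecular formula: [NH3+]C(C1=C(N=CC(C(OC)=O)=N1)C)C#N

Heavy atoms from the SMILES: 9 C, 4 N, 2 O.
Implicit hydrogens by atom environment:
  3 × C (aromatic): no H
  2 × C: 3 H each → 6
  2 × C: no H
  2 × N (aromatic): no H
  2 × O: no H
  1 × C (aromatic): 1 H
  1 × C: 1 H
  1 × N (charge +1): 3 H
  1 × N: no H
  Total hydrogens = 11.
Net charge +1.
Molecular formula: C9H11N4O2+

C9H11N4O2+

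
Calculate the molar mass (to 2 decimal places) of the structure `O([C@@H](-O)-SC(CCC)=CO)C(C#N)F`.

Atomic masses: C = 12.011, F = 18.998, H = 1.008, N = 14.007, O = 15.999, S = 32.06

221.25

Molecular formula: C8H12FNO3S.
M = 8×12.011 + 1×18.998 + 12×1.008 + 1×14.007 + 3×15.999 + 1×32.06 = 221.25 g/mol.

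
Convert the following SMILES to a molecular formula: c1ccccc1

Heavy atoms from the SMILES: 6 C.
Implicit hydrogens by atom environment:
  6 × C (aromatic): 1 H each → 6
  Total hydrogens = 6.
Molecular formula: C6H6

C6H6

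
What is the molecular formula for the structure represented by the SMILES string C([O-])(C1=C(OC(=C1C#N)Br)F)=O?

C6BrFNO3-

Heavy atoms from the SMILES: 1 Br, 6 C, 1 F, 1 N, 3 O.
Implicit hydrogens by atom environment:
  4 × C (aromatic): no H
  2 × C: no H
  1 × Br: no H
  1 × F: no H
  1 × N: no H
  1 × O (aromatic): no H
  1 × O: no H
  1 × O (charge -1): no H
  Total hydrogens = 0.
Net charge -1.
Molecular formula: C6BrFNO3-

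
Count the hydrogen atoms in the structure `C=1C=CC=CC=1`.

Hydrogens are implicit in SMILES; fill each atom to its normal valence:
  6 × C (aromatic): 1 H each → 6
  Total hydrogens = 6.

6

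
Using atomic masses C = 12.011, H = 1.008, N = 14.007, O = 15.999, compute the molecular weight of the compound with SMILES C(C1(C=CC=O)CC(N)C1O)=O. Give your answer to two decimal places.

Molecular formula: C8H11NO3.
M = 8×12.011 + 11×1.008 + 1×14.007 + 3×15.999 = 169.18 g/mol.

169.18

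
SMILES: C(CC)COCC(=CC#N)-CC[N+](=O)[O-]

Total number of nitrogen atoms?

2

The symbol for nitrogen appears 2 times in the SMILES.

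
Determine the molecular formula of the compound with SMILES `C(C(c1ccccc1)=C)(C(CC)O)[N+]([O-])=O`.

Heavy atoms from the SMILES: 12 C, 1 N, 3 O.
Implicit hydrogens by atom environment:
  5 × C (aromatic): 1 H each → 5
  2 × C: 2 H each → 4
  2 × C: 1 H each → 2
  1 × C: 3 H
  1 × C: no H
  1 × C (aromatic): no H
  1 × N (charge +1): no H
  1 × O: 1 H
  1 × O: no H
  1 × O (charge -1): no H
  Total hydrogens = 15.
Molecular formula: C12H15NO3

C12H15NO3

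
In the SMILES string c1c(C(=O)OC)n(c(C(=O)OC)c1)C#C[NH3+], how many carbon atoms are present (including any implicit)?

10

The symbol for carbon appears 10 times in the SMILES. Lowercase c denotes aromatic carbon and counts toward C.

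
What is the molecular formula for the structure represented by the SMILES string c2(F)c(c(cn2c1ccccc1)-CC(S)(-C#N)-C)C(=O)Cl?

C15H12ClFN2OS

Heavy atoms from the SMILES: 15 C, 1 Cl, 1 F, 2 N, 1 O, 1 S.
Implicit hydrogens by atom environment:
  6 × C (aromatic): 1 H each → 6
  4 × C (aromatic): no H
  3 × C: no H
  1 × C: 3 H
  1 × C: 2 H
  1 × Cl: no H
  1 × F: no H
  1 × N (aromatic): no H
  1 × N: no H
  1 × O: no H
  1 × S: 1 H
  Total hydrogens = 12.
Molecular formula: C15H12ClFN2OS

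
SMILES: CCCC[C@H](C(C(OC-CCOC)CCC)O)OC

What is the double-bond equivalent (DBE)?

0

Molecular formula from the SMILES: C15H32O4.
DoU = (2C + 2 + N − H − X)/2 = (2·15 + 2 + 0 − 32 − 0)/2 = 0/2 = 0.
(Structurally: 0 ring(s) + 0 π bond(s) = 0.)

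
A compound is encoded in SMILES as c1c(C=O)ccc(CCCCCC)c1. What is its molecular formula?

C13H18O

Heavy atoms from the SMILES: 13 C, 1 O.
Implicit hydrogens by atom environment:
  5 × C: 2 H each → 10
  4 × C (aromatic): 1 H each → 4
  2 × C (aromatic): no H
  1 × C: 3 H
  1 × C: 1 H
  1 × O: no H
  Total hydrogens = 18.
Molecular formula: C13H18O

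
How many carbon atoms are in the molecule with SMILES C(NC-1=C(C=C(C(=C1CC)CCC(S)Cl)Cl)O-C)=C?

The symbol for carbon appears 14 times in the SMILES. (Cl is a single chlorine, not C + l.)

14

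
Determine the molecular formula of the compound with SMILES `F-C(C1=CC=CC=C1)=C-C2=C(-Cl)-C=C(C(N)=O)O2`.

C13H9ClFNO2

Heavy atoms from the SMILES: 13 C, 1 Cl, 1 F, 1 N, 2 O.
Implicit hydrogens by atom environment:
  6 × C (aromatic): 1 H each → 6
  4 × C (aromatic): no H
  2 × C: no H
  1 × C: 1 H
  1 × Cl: no H
  1 × F: no H
  1 × N: 2 H
  1 × O (aromatic): no H
  1 × O: no H
  Total hydrogens = 9.
Molecular formula: C13H9ClFNO2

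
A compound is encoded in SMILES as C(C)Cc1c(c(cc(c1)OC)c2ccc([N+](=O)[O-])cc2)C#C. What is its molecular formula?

Heavy atoms from the SMILES: 18 C, 1 N, 3 O.
Implicit hydrogens by atom environment:
  6 × C (aromatic): 1 H each → 6
  6 × C (aromatic): no H
  2 × C: 3 H each → 6
  2 × C: 2 H each → 4
  2 × O: no H
  1 × C: 1 H
  1 × C: no H
  1 × N (charge +1): no H
  1 × O (charge -1): no H
  Total hydrogens = 17.
Molecular formula: C18H17NO3

C18H17NO3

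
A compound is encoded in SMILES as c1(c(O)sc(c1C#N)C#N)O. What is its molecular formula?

C6H2N2O2S

Heavy atoms from the SMILES: 6 C, 2 N, 2 O, 1 S.
Implicit hydrogens by atom environment:
  4 × C (aromatic): no H
  2 × C: no H
  2 × N: no H
  2 × O: 1 H each → 2
  1 × S (aromatic): no H
  Total hydrogens = 2.
Molecular formula: C6H2N2O2S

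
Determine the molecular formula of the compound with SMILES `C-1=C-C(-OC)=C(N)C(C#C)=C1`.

C9H9NO

Heavy atoms from the SMILES: 9 C, 1 N, 1 O.
Implicit hydrogens by atom environment:
  3 × C (aromatic): 1 H each → 3
  3 × C (aromatic): no H
  1 × C: 3 H
  1 × C: 1 H
  1 × C: no H
  1 × N: 2 H
  1 × O: no H
  Total hydrogens = 9.
Molecular formula: C9H9NO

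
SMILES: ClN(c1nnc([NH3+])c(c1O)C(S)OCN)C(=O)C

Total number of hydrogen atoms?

Hydrogens are implicit in SMILES; fill each atom to its normal valence:
  4 × C (aromatic): no H
  2 × N (aromatic): no H
  2 × O: no H
  1 × C: 3 H
  1 × C: 2 H
  1 × C: 1 H
  1 × C: no H
  1 × Cl: no H
  1 × N (charge +1): 3 H
  1 × N: 2 H
  1 × N: no H
  1 × O: 1 H
  1 × S: 1 H
  Total hydrogens = 13.

13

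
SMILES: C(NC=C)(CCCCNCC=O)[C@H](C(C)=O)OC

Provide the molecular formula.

C13H24N2O3

Heavy atoms from the SMILES: 13 C, 2 N, 3 O.
Implicit hydrogens by atom environment:
  6 × C: 2 H each → 12
  4 × C: 1 H each → 4
  3 × O: no H
  2 × C: 3 H each → 6
  2 × N: 1 H each → 2
  1 × C: no H
  Total hydrogens = 24.
Molecular formula: C13H24N2O3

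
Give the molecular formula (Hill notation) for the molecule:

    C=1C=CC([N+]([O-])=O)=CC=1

Heavy atoms from the SMILES: 6 C, 1 N, 2 O.
Implicit hydrogens by atom environment:
  5 × C (aromatic): 1 H each → 5
  1 × C (aromatic): no H
  1 × N (charge +1): no H
  1 × O: no H
  1 × O (charge -1): no H
  Total hydrogens = 5.
Molecular formula: C6H5NO2

C6H5NO2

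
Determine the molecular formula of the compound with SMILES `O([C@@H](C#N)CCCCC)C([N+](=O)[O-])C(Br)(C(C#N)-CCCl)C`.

C14H21BrClN3O3

Heavy atoms from the SMILES: 1 Br, 14 C, 1 Cl, 3 N, 3 O.
Implicit hydrogens by atom environment:
  6 × C: 2 H each → 12
  3 × C: 1 H each → 3
  3 × C: no H
  2 × C: 3 H each → 6
  2 × N: no H
  2 × O: no H
  1 × Br: no H
  1 × Cl: no H
  1 × N (charge +1): no H
  1 × O (charge -1): no H
  Total hydrogens = 21.
Molecular formula: C14H21BrClN3O3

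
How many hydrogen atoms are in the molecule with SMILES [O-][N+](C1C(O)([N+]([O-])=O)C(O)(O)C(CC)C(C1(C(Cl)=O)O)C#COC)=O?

Hydrogens are implicit in SMILES; fill each atom to its normal valence:
  6 × C: no H
  4 × O: 1 H each → 4
  4 × O: no H
  3 × C: 1 H each → 3
  2 × C: 3 H each → 6
  2 × N (charge +1): no H
  2 × O (charge -1): no H
  1 × C: 2 H
  1 × Cl: no H
  Total hydrogens = 15.

15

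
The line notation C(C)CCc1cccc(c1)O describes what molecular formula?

Heavy atoms from the SMILES: 10 C, 1 O.
Implicit hydrogens by atom environment:
  4 × C (aromatic): 1 H each → 4
  3 × C: 2 H each → 6
  2 × C (aromatic): no H
  1 × C: 3 H
  1 × O: 1 H
  Total hydrogens = 14.
Molecular formula: C10H14O

C10H14O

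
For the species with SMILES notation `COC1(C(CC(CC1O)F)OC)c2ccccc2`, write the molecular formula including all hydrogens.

Heavy atoms from the SMILES: 14 C, 1 F, 3 O.
Implicit hydrogens by atom environment:
  5 × C (aromatic): 1 H each → 5
  3 × C: 1 H each → 3
  2 × C: 3 H each → 6
  2 × C: 2 H each → 4
  2 × O: no H
  1 × C: no H
  1 × C (aromatic): no H
  1 × F: no H
  1 × O: 1 H
  Total hydrogens = 19.
Molecular formula: C14H19FO3

C14H19FO3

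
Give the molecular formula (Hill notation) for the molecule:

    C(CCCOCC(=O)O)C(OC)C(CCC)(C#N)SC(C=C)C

Heavy atoms from the SMILES: 17 C, 1 N, 4 O, 1 S.
Implicit hydrogens by atom environment:
  8 × C: 2 H each → 16
  3 × C: 3 H each → 9
  3 × C: 1 H each → 3
  3 × C: no H
  3 × O: no H
  1 × N: no H
  1 × O: 1 H
  1 × S: no H
  Total hydrogens = 29.
Molecular formula: C17H29NO4S

C17H29NO4S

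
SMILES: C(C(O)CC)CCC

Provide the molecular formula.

Heavy atoms from the SMILES: 7 C, 1 O.
Implicit hydrogens by atom environment:
  4 × C: 2 H each → 8
  2 × C: 3 H each → 6
  1 × C: 1 H
  1 × O: 1 H
  Total hydrogens = 16.
Molecular formula: C7H16O

C7H16O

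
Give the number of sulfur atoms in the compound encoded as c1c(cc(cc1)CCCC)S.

The symbol for sulfur appears 1 time in the SMILES.

1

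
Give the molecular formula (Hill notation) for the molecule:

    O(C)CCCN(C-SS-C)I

C6H14INOS2

Heavy atoms from the SMILES: 6 C, 1 I, 1 N, 1 O, 2 S.
Implicit hydrogens by atom environment:
  4 × C: 2 H each → 8
  2 × C: 3 H each → 6
  2 × S: no H
  1 × I: no H
  1 × N: no H
  1 × O: no H
  Total hydrogens = 14.
Molecular formula: C6H14INOS2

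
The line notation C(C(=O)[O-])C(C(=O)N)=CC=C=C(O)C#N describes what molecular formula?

Heavy atoms from the SMILES: 9 C, 2 N, 4 O.
Implicit hydrogens by atom environment:
  6 × C: no H
  2 × C: 1 H each → 2
  2 × O: no H
  1 × C: 2 H
  1 × N: 2 H
  1 × N: no H
  1 × O: 1 H
  1 × O (charge -1): no H
  Total hydrogens = 7.
Net charge -1.
Molecular formula: C9H7N2O4-

C9H7N2O4-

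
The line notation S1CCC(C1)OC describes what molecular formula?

Heavy atoms from the SMILES: 5 C, 1 O, 1 S.
Implicit hydrogens by atom environment:
  3 × C: 2 H each → 6
  1 × C: 3 H
  1 × C: 1 H
  1 × O: no H
  1 × S: no H
  Total hydrogens = 10.
Molecular formula: C5H10OS

C5H10OS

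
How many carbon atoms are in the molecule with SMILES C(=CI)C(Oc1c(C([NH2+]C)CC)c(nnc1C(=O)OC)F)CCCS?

16

The symbol for carbon appears 16 times in the SMILES. Lowercase c denotes aromatic carbon and counts toward C.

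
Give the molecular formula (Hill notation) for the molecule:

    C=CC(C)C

Heavy atoms from the SMILES: 5 C.
Implicit hydrogens by atom environment:
  2 × C: 3 H each → 6
  2 × C: 1 H each → 2
  1 × C: 2 H
  Total hydrogens = 10.
Molecular formula: C5H10

C5H10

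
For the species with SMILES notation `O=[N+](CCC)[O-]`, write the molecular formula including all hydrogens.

C3H7NO2

Heavy atoms from the SMILES: 3 C, 1 N, 2 O.
Implicit hydrogens by atom environment:
  2 × C: 2 H each → 4
  1 × C: 3 H
  1 × N (charge +1): no H
  1 × O: no H
  1 × O (charge -1): no H
  Total hydrogens = 7.
Molecular formula: C3H7NO2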